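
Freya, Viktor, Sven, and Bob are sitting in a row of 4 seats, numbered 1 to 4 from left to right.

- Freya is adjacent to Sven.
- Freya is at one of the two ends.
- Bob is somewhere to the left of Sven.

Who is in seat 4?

With clues 1–2, Sven is ruled out for seat 4.
With clues 1–3, Bob and Viktor are ruled out for seat 4.
So seat 4 is Freya.

Freya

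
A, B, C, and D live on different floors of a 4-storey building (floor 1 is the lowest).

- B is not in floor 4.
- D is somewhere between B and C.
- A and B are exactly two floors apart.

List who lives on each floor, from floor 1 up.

B, D, A, C

From clue 1: B is in {1,2,3}.
From clues 1–2: D is in {2,3}.
From clues 1–3: B → floor 1, D → floor 2, A → floor 3, C → floor 4.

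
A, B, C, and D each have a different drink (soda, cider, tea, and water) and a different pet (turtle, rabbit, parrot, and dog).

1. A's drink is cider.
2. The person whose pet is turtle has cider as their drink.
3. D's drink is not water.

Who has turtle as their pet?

With clues 1–2, B, C, and D are impossible for the one with pet turtle.
That leaves A.

A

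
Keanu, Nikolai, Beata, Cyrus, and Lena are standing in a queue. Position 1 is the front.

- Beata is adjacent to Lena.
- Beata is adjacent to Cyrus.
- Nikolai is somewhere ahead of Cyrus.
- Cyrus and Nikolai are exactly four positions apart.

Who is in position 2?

With clues 1–3, Beata is ruled out for position 2.
With clues 1–4, Cyrus, Lena, and Nikolai are ruled out for position 2.
So position 2 is Keanu.

Keanu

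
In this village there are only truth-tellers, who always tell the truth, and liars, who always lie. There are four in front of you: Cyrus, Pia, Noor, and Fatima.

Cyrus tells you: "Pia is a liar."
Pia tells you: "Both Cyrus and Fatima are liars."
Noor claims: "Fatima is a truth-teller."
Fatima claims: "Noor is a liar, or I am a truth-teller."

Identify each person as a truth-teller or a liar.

Cyrus: truth-teller, Pia: liar, Noor: truth-teller, Fatima: truth-teller

Consider Cyrus. Suppose Cyrus is a liar.
Then no assignment of the remaining roles makes every statement match its speaker's type — contradiction.
So Cyrus is a truth-teller.
With that fixed, Pia's statement is false, so Pia is a liar.
Consider Noor. Suppose Noor is a liar.
Then no assignment of the remaining roles makes every statement match its speaker's type — contradiction.
So Noor is a truth-teller.
Consider Fatima. Suppose Fatima is a liar.
Then Noor's statement comes out false, contradicting Noor being a truth-teller.
So Fatima is a truth-teller.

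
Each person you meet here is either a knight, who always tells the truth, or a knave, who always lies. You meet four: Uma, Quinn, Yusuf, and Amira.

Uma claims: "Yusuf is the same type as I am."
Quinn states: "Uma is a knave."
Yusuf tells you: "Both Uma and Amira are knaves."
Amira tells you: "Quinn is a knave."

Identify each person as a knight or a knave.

Consider Uma. Suppose Uma is a knight.
Then no assignment of the remaining roles makes every statement match its speaker's type — contradiction.
So Uma is a knave.
With that fixed, Quinn's statement is true, so Quinn is a knight.
With that fixed, Amira's statement is false, so Amira is a knave.
With that fixed, Yusuf's statement is true, so Yusuf is a knight.

Uma: knave, Quinn: knight, Yusuf: knight, Amira: knave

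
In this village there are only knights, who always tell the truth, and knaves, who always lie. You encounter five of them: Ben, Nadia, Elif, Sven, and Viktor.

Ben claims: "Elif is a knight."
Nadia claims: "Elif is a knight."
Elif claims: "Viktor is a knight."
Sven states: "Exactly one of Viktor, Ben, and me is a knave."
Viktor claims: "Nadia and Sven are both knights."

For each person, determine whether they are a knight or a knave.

Ben: knave, Nadia: knave, Elif: knave, Sven: knave, Viktor: knave

Consider Ben. Suppose Ben is a knight.
Then no assignment of the remaining roles makes every statement match its speaker's type — contradiction.
So Ben is a knave.
Consider Nadia. Suppose Nadia is a knight.
Then no assignment of the remaining roles makes every statement match its speaker's type — contradiction.
So Nadia is a knave.
With that fixed, Viktor's statement is false, so Viktor is a knave.
With that fixed, Elif's statement is false, so Elif is a knave.
With that fixed, Sven's statement is false, so Sven is a knave.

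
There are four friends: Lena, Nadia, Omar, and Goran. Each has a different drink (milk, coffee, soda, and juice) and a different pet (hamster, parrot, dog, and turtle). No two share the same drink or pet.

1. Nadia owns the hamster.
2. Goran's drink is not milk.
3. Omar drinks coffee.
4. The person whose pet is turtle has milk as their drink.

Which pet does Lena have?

turtle

Clue 1 rules out hamster for Lena's pet.
With clues 1–4, dog and parrot are impossible for Lena's pet.
That leaves turtle.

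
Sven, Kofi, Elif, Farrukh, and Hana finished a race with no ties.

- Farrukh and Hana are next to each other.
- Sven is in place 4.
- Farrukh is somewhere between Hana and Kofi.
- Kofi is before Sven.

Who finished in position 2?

With clues 1–2, Elif, Kofi, and Sven are ruled out for place 2.
With clues 1–4, Hana is ruled out for place 2.
So place 2 is Farrukh.

Farrukh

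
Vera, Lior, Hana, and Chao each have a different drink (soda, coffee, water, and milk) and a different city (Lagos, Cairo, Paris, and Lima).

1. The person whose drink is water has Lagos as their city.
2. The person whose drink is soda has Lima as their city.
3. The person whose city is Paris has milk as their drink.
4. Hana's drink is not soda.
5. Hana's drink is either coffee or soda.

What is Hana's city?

Cairo

With clues 1–4, Lima is impossible for Hana's city.
With clues 1–5, Lagos and Paris are impossible for Hana's city.
That leaves Cairo.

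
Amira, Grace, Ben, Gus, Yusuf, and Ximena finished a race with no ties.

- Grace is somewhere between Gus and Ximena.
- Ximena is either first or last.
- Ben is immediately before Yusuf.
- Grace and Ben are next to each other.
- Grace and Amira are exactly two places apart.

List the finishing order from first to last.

From clue 1: Grace is in {2,3,4,5}.
From clues 1–2: Ximena is in {1,6}.
From clues 1–4: Grace is in {2,3}.
From clues 1–5: Amira → place 1, Gus → place 2, Grace → place 3, Ben → place 4, Yusuf → place 5, Ximena → place 6.

Amira, Gus, Grace, Ben, Yusuf, Ximena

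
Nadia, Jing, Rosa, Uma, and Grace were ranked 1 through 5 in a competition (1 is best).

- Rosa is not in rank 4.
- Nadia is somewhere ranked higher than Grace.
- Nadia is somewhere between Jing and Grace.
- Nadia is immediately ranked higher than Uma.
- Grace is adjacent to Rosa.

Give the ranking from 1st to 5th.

Jing, Nadia, Uma, Grace, Rosa

From clue 1: Rosa is in {1,2,3,5}.
From clues 1–2: Nadia is in {1,2,3,4}.
From clues 1–3: Nadia is in {2,3,4}.
From clues 1–4: Nadia is in {2,3}.
From clues 1–5: Jing → rank 1, Nadia → rank 2, Uma → rank 3, Grace → rank 4, Rosa → rank 5.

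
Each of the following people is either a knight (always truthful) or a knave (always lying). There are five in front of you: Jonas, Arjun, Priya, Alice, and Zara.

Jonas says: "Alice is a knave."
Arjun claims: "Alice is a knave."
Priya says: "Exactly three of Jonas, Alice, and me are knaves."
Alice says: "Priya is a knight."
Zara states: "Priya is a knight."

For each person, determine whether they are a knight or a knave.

Jonas: knight, Arjun: knight, Priya: knave, Alice: knave, Zara: knave

Consider Jonas. Suppose Jonas is a knave.
Then no assignment of the remaining roles makes every statement match its speaker's type — contradiction.
So Jonas is a knight.
With that fixed, Priya's statement is false, so Priya is a knave.
With that fixed, Alice's statement is false, so Alice is a knave.
With that fixed, Zara's statement is false, so Zara is a knave.
With that fixed, Arjun's statement is true, so Arjun is a knight.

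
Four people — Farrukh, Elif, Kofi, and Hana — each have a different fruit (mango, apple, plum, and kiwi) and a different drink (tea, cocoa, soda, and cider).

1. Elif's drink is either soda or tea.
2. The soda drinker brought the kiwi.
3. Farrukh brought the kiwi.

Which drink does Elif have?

tea

Clue 1 rules out cider and cocoa for Elif's drink.
With clues 1–3, soda is impossible for Elif's drink.
That leaves tea.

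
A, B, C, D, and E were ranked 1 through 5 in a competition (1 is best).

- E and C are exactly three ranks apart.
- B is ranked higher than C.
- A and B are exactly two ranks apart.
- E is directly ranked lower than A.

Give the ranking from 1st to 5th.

From clue 1: C is in {1,2,4,5}.
From clues 1–2: C is in {2,4,5}.
From clues 1–3: B is in {1,3}.
From clues 1–4: A → rank 1, E → rank 2, B → rank 3, D → rank 4, C → rank 5.

A, E, B, D, C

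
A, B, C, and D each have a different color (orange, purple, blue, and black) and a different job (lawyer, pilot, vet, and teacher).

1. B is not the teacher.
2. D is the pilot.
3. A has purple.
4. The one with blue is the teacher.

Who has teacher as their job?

Clue 1 rules out B for the one with job teacher.
With clues 1–2, D is impossible for the one with job teacher.
With clues 1–4, A is impossible for the one with job teacher.
That leaves C.

C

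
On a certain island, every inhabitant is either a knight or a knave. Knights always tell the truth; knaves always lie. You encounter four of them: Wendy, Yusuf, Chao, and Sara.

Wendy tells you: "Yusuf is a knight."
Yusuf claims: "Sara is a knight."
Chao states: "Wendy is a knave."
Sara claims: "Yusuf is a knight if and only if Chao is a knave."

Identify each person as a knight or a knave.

Wendy: knight, Yusuf: knight, Chao: knave, Sara: knight

Consider Wendy. Suppose Wendy is a knave.
Then no assignment of the remaining roles makes every statement match its speaker's type — contradiction.
So Wendy is a knight.
With that fixed, Chao's statement is false, so Chao is a knave.
Consider Yusuf. Suppose Yusuf is a knave.
Then Wendy's statement comes out false, contradicting Wendy being a knight.
So Yusuf is a knight.
With that fixed, Sara's statement is true, so Sara is a knight.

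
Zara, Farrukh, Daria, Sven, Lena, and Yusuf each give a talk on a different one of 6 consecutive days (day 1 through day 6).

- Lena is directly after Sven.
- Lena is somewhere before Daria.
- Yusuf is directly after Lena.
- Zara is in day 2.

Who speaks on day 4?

With clues 1–3, Sven is ruled out for day 4.
With clues 1–4, Daria, Farrukh, Yusuf, and Zara are ruled out for day 4.
So day 4 is Lena.

Lena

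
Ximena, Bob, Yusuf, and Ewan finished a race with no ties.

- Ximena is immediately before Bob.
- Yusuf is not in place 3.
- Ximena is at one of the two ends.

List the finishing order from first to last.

From clue 1: Ximena is in {1,2,3}.
From clues 1–3: Ximena → place 1, Bob → place 2, Ewan → place 3, Yusuf → place 4.

Ximena, Bob, Ewan, Yusuf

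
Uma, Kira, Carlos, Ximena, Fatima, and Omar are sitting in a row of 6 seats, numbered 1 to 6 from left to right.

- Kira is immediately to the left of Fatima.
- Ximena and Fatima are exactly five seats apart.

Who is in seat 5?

Kira

With clues 1–2, Carlos, Fatima, Omar, Uma, and Ximena are ruled out for seat 5.
So seat 5 is Kira.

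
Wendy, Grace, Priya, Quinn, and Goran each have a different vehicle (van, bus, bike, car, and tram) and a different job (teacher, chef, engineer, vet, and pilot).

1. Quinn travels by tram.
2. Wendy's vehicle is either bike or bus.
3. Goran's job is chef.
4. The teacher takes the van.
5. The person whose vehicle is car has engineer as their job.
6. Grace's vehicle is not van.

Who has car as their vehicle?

Grace

Clue 1 rules out Quinn for the one with vehicle car.
With clues 1–2, Wendy is impossible for the one with vehicle car.
With clues 1–5, Goran is impossible for the one with vehicle car.
With clues 1–6, Priya is impossible for the one with vehicle car.
That leaves Grace.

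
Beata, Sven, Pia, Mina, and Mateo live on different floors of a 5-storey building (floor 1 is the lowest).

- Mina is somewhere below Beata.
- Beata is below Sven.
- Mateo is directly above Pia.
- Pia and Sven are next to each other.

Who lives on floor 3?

With clues 1–3, Beata is ruled out for floor 3.
With clues 1–4, Mateo, Mina, and Pia are ruled out for floor 3.
So floor 3 is Sven.

Sven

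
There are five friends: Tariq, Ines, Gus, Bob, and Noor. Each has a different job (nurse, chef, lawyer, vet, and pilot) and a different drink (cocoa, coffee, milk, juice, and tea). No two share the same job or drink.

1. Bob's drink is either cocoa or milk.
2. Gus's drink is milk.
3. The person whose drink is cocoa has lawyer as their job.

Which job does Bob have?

With clues 1–3, chef, nurse, pilot, and vet are impossible for Bob's job.
That leaves lawyer.

lawyer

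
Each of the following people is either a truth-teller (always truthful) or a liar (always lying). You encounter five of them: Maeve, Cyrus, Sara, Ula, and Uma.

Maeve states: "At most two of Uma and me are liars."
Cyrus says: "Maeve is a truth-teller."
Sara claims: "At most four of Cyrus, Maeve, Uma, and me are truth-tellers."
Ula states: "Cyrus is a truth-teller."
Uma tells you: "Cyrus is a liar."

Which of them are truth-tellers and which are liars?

Maeve: truth-teller, Cyrus: truth-teller, Sara: truth-teller, Ula: truth-teller, Uma: liar

Regardless of anyone's role, Maeve's statement is true, so Maeve is a truth-teller.
With that fixed, Cyrus's statement is true, so Cyrus is a truth-teller.
With that fixed, Sara's statement is true, so Sara is a truth-teller.
With that fixed, Ula's statement is true, so Ula is a truth-teller.
With that fixed, Uma's statement is false, so Uma is a liar.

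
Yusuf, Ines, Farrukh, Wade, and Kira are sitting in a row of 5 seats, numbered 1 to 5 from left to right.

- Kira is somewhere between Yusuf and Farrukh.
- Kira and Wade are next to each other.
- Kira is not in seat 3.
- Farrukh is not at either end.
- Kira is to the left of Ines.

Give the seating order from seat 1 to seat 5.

From clue 1: Kira is in {2,3,4}.
From clues 1–2: Wade is in {2,3,4}.
From clues 1–3: Wade → seat 3.
From clues 1–4: Yusuf is in {1,5}.
From clues 1–5: Yusuf → seat 1, Kira → seat 2, Farrukh → seat 4, Ines → seat 5.

Yusuf, Kira, Wade, Farrukh, Ines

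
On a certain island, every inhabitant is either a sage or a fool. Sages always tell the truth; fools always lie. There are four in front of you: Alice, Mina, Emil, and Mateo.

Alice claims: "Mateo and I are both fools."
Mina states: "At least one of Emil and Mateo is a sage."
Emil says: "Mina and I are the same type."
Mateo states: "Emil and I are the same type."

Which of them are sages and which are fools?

Consider Alice. Suppose Alice is a sage.
Then Alice's own statement would have to be true, but it can't be — contradiction.
So Alice is a fool.
Consider Mina. Suppose Mina is a fool.
Then whichever role Emil has, Emil's statement has the wrong truth value — contradiction.
So Mina is a sage.
Consider Emil. Suppose Emil is a fool.
Then whichever role Mateo has, Mateo's statement has the wrong truth value — contradiction.
So Emil is a sage.
Consider Mateo. Suppose Mateo is a fool.
Then Alice's statement comes out true, contradicting Alice being a fool.
So Mateo is a sage.

Alice: fool, Mina: sage, Emil: sage, Mateo: sage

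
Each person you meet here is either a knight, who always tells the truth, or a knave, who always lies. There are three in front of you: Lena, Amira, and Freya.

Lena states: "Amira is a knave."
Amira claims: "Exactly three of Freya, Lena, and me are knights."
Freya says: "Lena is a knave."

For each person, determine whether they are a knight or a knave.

Consider Lena. Suppose Lena is a knave.
Then no assignment of the remaining roles makes every statement match its speaker's type — contradiction.
So Lena is a knight.
With that fixed, Freya's statement is false, so Freya is a knave.
With that fixed, Amira's statement is false, so Amira is a knave.

Lena: knight, Amira: knave, Freya: knave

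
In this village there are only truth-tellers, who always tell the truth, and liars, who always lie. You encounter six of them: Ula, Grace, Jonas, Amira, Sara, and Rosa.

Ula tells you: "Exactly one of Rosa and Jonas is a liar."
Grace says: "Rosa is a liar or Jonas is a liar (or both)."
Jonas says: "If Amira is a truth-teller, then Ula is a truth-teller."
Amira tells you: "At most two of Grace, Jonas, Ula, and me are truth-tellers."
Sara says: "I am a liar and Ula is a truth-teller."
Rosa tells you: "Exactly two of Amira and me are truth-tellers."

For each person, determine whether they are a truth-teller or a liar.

Consider Ula. Suppose Ula is a truth-teller.
Then whichever role Sara has, Sara's statement has the wrong truth value — contradiction.
So Ula is a liar.
With that fixed, Sara's statement is false, so Sara is a liar.
Consider Grace. Suppose Grace is a liar.
Then no assignment of the remaining roles makes every statement match its speaker's type — contradiction.
So Grace is a truth-teller.
Consider Jonas. Suppose Jonas is a truth-teller.
Then whichever role Amira has, Amira's statement has the wrong truth value — contradiction.
So Jonas is a liar.
With that fixed, Amira's statement is true, so Amira is a truth-teller.
Consider Rosa. Suppose Rosa is a truth-teller.
Then Ula's statement comes out true, contradicting Ula being a liar.
So Rosa is a liar.

Ula: liar, Grace: truth-teller, Jonas: liar, Amira: truth-teller, Sara: liar, Rosa: liar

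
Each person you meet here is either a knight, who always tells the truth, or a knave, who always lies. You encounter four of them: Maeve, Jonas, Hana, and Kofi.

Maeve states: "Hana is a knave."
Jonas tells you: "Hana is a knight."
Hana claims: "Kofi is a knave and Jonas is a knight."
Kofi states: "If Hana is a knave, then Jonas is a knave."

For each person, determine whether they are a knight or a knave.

Maeve: knight, Jonas: knave, Hana: knave, Kofi: knight

Consider Maeve. Suppose Maeve is a knave.
Then no assignment of the remaining roles makes every statement match its speaker's type — contradiction.
So Maeve is a knight.
Consider Jonas. Suppose Jonas is a knight.
Then no assignment of the remaining roles makes every statement match its speaker's type — contradiction.
So Jonas is a knave.
With that fixed, Hana's statement is false, so Hana is a knave.
With that fixed, Kofi's statement is true, so Kofi is a knight.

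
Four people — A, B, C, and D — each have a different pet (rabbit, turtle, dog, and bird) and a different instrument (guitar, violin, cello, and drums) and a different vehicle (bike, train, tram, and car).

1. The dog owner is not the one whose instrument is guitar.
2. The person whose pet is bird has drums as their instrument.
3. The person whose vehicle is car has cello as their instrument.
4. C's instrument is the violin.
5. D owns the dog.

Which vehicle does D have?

car

With clues 1–5, bike, train, and tram are impossible for D's vehicle.
That leaves car.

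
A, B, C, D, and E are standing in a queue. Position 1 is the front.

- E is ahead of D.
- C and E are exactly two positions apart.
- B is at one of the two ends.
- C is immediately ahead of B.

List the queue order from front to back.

From clue 1: D is in {2,3,4,5}.
From clues 1–3: B is in {1,5}.
From clues 1–4: A → position 1, E → position 2, D → position 3, C → position 4, B → position 5.

A, E, D, C, B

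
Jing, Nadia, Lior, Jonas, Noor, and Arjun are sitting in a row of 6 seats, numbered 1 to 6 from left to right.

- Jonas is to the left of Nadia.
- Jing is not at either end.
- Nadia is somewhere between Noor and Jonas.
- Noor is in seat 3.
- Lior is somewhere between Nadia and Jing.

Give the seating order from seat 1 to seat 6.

From clue 1: Nadia is in {2,3,4,5,6}.
From clues 1–2: Jing is in {2,3,4,5}.
From clues 1–4: Jonas → seat 1, Nadia → seat 2, Noor → seat 3.
From clues 1–5: Lior → seat 4, Jing → seat 5, Arjun → seat 6.

Jonas, Nadia, Noor, Lior, Jing, Arjun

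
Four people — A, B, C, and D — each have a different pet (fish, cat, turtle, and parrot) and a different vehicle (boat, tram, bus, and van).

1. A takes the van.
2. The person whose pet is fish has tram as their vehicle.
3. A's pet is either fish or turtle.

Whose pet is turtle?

A

With clues 1–3, B, C, and D are impossible for the one with pet turtle.
That leaves A.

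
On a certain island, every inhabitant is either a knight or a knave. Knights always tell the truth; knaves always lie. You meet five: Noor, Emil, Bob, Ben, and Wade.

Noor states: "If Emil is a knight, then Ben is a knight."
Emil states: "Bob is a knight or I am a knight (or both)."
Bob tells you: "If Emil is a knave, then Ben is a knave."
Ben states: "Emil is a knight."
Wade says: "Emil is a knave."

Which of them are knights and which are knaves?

Consider Noor. Suppose Noor is a knave.
Then no assignment of the remaining roles makes every statement match its speaker's type — contradiction.
So Noor is a knight.
Consider Emil. Suppose Emil is a knave.
Then no assignment of the remaining roles makes every statement match its speaker's type — contradiction.
So Emil is a knight.
With that fixed, Bob's statement is true, so Bob is a knight.
With that fixed, Ben's statement is true, so Ben is a knight.
With that fixed, Wade's statement is false, so Wade is a knave.

Noor: knight, Emil: knight, Bob: knight, Ben: knight, Wade: knave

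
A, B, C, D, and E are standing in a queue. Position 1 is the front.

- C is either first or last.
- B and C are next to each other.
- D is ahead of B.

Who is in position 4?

B

With clue 1, C is ruled out for position 4.
With clues 1–3, A, D, and E are ruled out for position 4.
So position 4 is B.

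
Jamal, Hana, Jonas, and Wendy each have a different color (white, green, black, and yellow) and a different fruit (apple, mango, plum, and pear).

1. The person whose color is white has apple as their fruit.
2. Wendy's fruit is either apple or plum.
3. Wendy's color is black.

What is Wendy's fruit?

plum

With clues 1–2, mango and pear are impossible for Wendy's fruit.
With clues 1–3, apple is impossible for Wendy's fruit.
That leaves plum.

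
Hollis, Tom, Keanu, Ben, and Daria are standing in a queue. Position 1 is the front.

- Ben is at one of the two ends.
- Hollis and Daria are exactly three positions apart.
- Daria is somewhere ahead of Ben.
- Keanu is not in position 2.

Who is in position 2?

Tom

With clue 1, Ben is ruled out for position 2.
With clues 1–3, Daria and Hollis are ruled out for position 2.
With clues 1–4, Keanu is ruled out for position 2.
So position 2 is Tom.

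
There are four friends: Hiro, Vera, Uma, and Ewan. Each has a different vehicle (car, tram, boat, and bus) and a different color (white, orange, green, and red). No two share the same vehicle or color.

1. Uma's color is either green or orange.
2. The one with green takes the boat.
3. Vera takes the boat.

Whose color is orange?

Uma

With clues 1–3, Ewan, Hiro, and Vera are impossible for the one with color orange.
That leaves Uma.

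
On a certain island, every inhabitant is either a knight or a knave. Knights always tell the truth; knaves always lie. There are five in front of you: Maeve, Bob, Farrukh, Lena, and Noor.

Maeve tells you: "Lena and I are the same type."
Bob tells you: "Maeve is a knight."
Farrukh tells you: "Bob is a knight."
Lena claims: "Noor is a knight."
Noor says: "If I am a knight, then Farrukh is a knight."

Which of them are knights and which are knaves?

Consider Maeve. Suppose Maeve is a knave.
Then no assignment of the remaining roles makes every statement match its speaker's type — contradiction.
So Maeve is a knight.
With that fixed, Bob's statement is true, so Bob is a knight.
With that fixed, Farrukh's statement is true, so Farrukh is a knight.
With that fixed, Noor's statement is true, so Noor is a knight.
With that fixed, Lena's statement is true, so Lena is a knight.

Maeve: knight, Bob: knight, Farrukh: knight, Lena: knight, Noor: knight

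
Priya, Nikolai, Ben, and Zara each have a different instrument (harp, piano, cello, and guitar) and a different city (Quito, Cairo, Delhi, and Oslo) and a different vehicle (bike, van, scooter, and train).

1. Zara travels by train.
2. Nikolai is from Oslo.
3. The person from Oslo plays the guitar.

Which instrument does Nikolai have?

With clues 1–3, cello, harp, and piano are impossible for Nikolai's instrument.
That leaves guitar.

guitar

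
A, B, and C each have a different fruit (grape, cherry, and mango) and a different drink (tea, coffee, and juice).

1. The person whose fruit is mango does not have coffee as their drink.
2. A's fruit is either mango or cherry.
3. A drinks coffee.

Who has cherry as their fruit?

With clues 1–3, B and C are impossible for the one with fruit cherry.
That leaves A.

A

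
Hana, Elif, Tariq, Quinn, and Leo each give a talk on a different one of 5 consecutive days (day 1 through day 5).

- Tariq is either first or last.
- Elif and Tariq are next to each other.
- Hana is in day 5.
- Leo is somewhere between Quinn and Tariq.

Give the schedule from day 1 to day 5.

Tariq, Elif, Leo, Quinn, Hana

From clue 1: Tariq is in {1,5}.
From clues 1–2: Elif is in {2,4}.
From clues 1–3: Tariq → day 1, Elif → day 2, Hana → day 5.
From clues 1–4: Leo → day 3, Quinn → day 4.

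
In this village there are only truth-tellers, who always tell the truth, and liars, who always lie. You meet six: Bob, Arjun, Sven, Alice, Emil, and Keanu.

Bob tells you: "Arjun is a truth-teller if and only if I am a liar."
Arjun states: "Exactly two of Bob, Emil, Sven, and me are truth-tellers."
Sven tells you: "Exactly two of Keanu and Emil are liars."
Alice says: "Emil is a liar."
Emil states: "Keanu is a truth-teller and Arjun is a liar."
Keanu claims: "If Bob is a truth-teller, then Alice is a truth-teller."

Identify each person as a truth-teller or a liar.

Bob: liar, Arjun: liar, Sven: liar, Alice: liar, Emil: truth-teller, Keanu: truth-teller

Consider Bob. Suppose Bob is a truth-teller.
Then no assignment of the remaining roles makes every statement match its speaker's type — contradiction.
So Bob is a liar.
With that fixed, Keanu's statement is true, so Keanu is a truth-teller.
With that fixed, Sven's statement is false, so Sven is a liar.
Consider Arjun. Suppose Arjun is a truth-teller.
Then Bob's statement comes out true, contradicting Bob being a liar.
So Arjun is a liar.
With that fixed, Emil's statement is true, so Emil is a truth-teller.
With that fixed, Alice's statement is false, so Alice is a liar.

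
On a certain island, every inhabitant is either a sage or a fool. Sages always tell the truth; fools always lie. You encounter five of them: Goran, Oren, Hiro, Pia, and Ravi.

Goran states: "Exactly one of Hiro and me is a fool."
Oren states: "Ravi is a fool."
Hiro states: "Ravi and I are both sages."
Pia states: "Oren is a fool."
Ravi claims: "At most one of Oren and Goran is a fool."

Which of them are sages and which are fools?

Consider Goran. Suppose Goran is a fool.
Then no assignment of the remaining roles makes every statement match its speaker's type — contradiction.
So Goran is a sage.
With that fixed, Ravi's statement is true, so Ravi is a sage.
With that fixed, Oren's statement is false, so Oren is a fool.
With that fixed, Pia's statement is true, so Pia is a sage.
Consider Hiro. Suppose Hiro is a sage.
Then Goran's statement comes out false, contradicting Goran being a sage.
So Hiro is a fool.

Goran: sage, Oren: fool, Hiro: fool, Pia: sage, Ravi: sage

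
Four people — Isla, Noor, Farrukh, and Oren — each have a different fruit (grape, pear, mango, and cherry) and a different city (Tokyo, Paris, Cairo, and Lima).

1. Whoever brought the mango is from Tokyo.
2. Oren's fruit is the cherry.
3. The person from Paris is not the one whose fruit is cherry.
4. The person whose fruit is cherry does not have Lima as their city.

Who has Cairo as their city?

With clues 1–4, Farrukh, Isla, and Noor are impossible for the one with city Cairo.
That leaves Oren.

Oren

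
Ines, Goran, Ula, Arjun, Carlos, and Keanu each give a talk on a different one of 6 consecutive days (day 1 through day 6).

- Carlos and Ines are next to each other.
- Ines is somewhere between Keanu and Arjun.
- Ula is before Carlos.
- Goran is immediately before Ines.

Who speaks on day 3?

With clues 1–4, Arjun, Carlos, Ines, Keanu, and Ula are ruled out for day 3.
So day 3 is Goran.

Goran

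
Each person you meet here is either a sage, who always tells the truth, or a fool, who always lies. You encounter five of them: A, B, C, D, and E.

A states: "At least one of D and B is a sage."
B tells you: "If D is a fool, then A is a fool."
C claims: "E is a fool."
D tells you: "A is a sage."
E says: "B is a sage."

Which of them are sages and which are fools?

Consider A. Suppose A is a fool.
Then no assignment of the remaining roles makes every statement match its speaker's type — contradiction.
So A is a sage.
With that fixed, D's statement is true, so D is a sage.
With that fixed, B's statement is true, so B is a sage.
With that fixed, E's statement is true, so E is a sage.
With that fixed, C's statement is false, so C is a fool.

A: sage, B: sage, C: fool, D: sage, E: sage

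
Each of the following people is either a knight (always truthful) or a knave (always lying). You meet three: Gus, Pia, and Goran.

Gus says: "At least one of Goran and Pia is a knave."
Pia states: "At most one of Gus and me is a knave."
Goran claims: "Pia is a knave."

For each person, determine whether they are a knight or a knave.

Consider Gus. Suppose Gus is a knave.
Then no assignment of the remaining roles makes every statement match its speaker's type — contradiction.
So Gus is a knight.
With that fixed, Pia's statement is true, so Pia is a knight.
With that fixed, Goran's statement is false, so Goran is a knave.

Gus: knight, Pia: knight, Goran: knave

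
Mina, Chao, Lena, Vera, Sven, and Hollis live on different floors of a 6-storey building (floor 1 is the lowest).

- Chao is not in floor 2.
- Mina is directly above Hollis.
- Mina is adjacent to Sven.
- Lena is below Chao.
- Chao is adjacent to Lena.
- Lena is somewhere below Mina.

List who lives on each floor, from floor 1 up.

Vera, Lena, Chao, Hollis, Mina, Sven

From clue 1: Chao is in {1,3,4,5,6}.
From clues 1–2: Mina is in {2,3,4,5,6}.
From clues 1–3: Mina is in {2,3,4,5}.
From clues 1–4: Chao is in {3,5,6}.
From clues 1–5: Mina is in {2,3,5}.
From clues 1–6: Vera → floor 1, Lena → floor 2, Chao → floor 3, Hollis → floor 4, Mina → floor 5, Sven → floor 6.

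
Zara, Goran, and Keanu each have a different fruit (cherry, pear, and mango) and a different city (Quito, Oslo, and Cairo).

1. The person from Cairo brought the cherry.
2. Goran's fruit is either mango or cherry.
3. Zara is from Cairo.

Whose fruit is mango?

Goran

With clues 1–3, Keanu and Zara are impossible for the one with fruit mango.
That leaves Goran.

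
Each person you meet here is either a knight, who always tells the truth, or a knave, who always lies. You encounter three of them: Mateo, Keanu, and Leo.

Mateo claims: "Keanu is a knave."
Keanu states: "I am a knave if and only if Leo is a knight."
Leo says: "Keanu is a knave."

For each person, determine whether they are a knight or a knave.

Consider Mateo. Suppose Mateo is a knight.
Then no assignment of the remaining roles makes every statement match its speaker's type — contradiction.
So Mateo is a knave.
Consider Keanu. Suppose Keanu is a knave.
Then Mateo's statement comes out true, contradicting Mateo being a knave.
So Keanu is a knight.
With that fixed, Leo's statement is false, so Leo is a knave.

Mateo: knave, Keanu: knight, Leo: knave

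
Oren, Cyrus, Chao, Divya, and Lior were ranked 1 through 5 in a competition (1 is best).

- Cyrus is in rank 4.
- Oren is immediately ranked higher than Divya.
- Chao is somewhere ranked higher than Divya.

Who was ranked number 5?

Lior

With clue 1, Cyrus is ruled out for rank 5.
With clues 1–2, Divya and Oren are ruled out for rank 5.
With clues 1–3, Chao is ruled out for rank 5.
So rank 5 is Lior.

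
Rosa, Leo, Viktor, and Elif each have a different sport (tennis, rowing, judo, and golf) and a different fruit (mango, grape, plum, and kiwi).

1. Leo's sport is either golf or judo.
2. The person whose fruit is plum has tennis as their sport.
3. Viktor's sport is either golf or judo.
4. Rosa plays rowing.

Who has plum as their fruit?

Elif

With clues 1–2, Leo is impossible for the one with fruit plum.
With clues 1–3, Viktor is impossible for the one with fruit plum.
With clues 1–4, Rosa is impossible for the one with fruit plum.
That leaves Elif.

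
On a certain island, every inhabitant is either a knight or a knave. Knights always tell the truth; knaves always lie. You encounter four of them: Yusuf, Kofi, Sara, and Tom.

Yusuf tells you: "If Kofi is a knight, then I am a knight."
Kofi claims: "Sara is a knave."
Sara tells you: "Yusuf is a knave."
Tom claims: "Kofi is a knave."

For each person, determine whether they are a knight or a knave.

Yusuf: knight, Kofi: knight, Sara: knave, Tom: knave

Consider Yusuf. Suppose Yusuf is a knave.
Then no assignment of the remaining roles makes every statement match its speaker's type — contradiction.
So Yusuf is a knight.
With that fixed, Sara's statement is false, so Sara is a knave.
With that fixed, Kofi's statement is true, so Kofi is a knight.
With that fixed, Tom's statement is false, so Tom is a knave.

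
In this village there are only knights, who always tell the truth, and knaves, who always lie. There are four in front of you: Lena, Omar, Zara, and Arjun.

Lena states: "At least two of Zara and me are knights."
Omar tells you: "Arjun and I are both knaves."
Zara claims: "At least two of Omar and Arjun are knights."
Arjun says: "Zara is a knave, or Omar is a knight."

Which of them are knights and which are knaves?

Consider Lena. Suppose Lena is a knight.
Then no assignment of the remaining roles makes every statement match its speaker's type — contradiction.
So Lena is a knave.
Consider Omar. Suppose Omar is a knight.
Then Omar's own statement would have to be true, but it can't be — contradiction.
So Omar is a knave.
With that fixed, Zara's statement is false, so Zara is a knave.
With that fixed, Arjun's statement is true, so Arjun is a knight.

Lena: knave, Omar: knave, Zara: knave, Arjun: knight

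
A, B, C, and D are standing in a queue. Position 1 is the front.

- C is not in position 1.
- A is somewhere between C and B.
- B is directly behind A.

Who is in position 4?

B

With clues 1–2, A is ruled out for position 4.
With clues 1–3, C and D are ruled out for position 4.
So position 4 is B.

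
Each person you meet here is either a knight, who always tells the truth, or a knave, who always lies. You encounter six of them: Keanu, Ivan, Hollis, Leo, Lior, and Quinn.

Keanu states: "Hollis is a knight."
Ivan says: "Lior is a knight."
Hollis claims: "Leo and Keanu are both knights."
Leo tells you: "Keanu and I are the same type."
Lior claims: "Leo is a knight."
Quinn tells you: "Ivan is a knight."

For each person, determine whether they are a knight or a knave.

Keanu: knight, Ivan: knight, Hollis: knight, Leo: knight, Lior: knight, Quinn: knight

Consider Keanu. Suppose Keanu is a knave.
Then whichever role Leo has, Leo's statement has the wrong truth value — contradiction.
So Keanu is a knight.
Consider Ivan. Suppose Ivan is a knave.
Then no assignment of the remaining roles makes every statement match its speaker's type — contradiction.
So Ivan is a knight.
With that fixed, Quinn's statement is true, so Quinn is a knight.
Consider Hollis. Suppose Hollis is a knave.
Then Keanu's statement comes out false, contradicting Keanu being a knight.
So Hollis is a knight.
Consider Leo. Suppose Leo is a knave.
Then Hollis's statement comes out false, contradicting Hollis being a knight.
So Leo is a knight.
With that fixed, Lior's statement is true, so Lior is a knight.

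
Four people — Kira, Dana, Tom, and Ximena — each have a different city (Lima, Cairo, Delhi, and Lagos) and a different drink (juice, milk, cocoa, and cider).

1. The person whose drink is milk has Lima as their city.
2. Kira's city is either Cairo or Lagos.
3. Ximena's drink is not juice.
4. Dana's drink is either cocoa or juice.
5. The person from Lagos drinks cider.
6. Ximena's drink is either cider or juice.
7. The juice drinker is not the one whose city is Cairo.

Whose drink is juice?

With clues 1–3, Ximena is impossible for the one with drink juice.
With clues 1–6, Tom is impossible for the one with drink juice.
With clues 1–7, Kira is impossible for the one with drink juice.
That leaves Dana.

Dana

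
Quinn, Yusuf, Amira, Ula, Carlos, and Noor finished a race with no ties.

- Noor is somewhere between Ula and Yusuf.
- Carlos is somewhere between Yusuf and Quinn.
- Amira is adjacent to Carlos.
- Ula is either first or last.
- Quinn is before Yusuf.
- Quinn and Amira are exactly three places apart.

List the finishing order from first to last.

Ula, Quinn, Noor, Carlos, Amira, Yusuf

From clue 1: Noor is in {2,3,4,5}.
From clues 1–2: Carlos is in {2,3,4,5}.
From clues 1–3: Yusuf is in {1,3,4,6}.
From clues 1–4: Ula is in {1,6}.
From clues 1–5: Yusuf is in {4,6}.
From clues 1–6: Ula → place 1, Quinn → place 2, Noor → place 3, Carlos → place 4, Amira → place 5, Yusuf → place 6.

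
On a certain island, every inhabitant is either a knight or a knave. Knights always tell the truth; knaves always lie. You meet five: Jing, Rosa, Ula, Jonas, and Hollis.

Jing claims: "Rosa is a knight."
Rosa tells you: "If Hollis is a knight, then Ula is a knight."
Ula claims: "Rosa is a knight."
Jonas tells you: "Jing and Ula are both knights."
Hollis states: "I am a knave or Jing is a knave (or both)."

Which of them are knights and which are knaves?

Consider Jing. Suppose Jing is a knight.
Then whichever role Hollis has, Hollis's statement has the wrong truth value — contradiction.
So Jing is a knave.
With that fixed, Jonas's statement is false, so Jonas is a knave.
With that fixed, Hollis's statement is true, so Hollis is a knight.
Consider Rosa. Suppose Rosa is a knight.
Then Jing's statement comes out true, contradicting Jing being a knave.
So Rosa is a knave.
With that fixed, Ula's statement is false, so Ula is a knave.

Jing: knave, Rosa: knave, Ula: knave, Jonas: knave, Hollis: knight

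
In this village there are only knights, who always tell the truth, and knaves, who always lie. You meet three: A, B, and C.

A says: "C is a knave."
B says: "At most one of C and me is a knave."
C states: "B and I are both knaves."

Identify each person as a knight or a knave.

Consider A. Suppose A is a knave.
Then no assignment of the remaining roles makes every statement match its speaker's type — contradiction.
So A is a knight.
Consider B. Suppose B is a knave.
Then whichever role C has, C's statement has the wrong truth value — contradiction.
So B is a knight.
With that fixed, C's statement is false, so C is a knave.

A: knight, B: knight, C: knave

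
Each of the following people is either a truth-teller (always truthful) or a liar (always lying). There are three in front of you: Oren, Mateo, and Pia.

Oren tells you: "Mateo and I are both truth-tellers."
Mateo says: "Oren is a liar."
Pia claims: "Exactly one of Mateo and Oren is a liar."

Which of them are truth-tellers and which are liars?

Consider Oren. Suppose Oren is a truth-teller.
Then no assignment of the remaining roles makes every statement match its speaker's type — contradiction.
So Oren is a liar.
With that fixed, Mateo's statement is true, so Mateo is a truth-teller.
With that fixed, Pia's statement is true, so Pia is a truth-teller.

Oren: liar, Mateo: truth-teller, Pia: truth-teller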